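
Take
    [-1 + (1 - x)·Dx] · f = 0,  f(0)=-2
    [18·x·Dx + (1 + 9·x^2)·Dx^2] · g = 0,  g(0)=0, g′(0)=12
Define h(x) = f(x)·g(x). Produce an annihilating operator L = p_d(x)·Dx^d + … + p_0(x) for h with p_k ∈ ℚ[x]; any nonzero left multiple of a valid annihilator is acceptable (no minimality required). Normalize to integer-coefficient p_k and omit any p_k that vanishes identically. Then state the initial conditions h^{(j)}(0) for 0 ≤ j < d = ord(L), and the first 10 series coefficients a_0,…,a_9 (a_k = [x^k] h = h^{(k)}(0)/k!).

L = 18·x + (2 - 18·x + 36·x^2)·Dx + (-1 + x - 9·x^2 + 9·x^3)·Dx^2  (order 2).
h: a_k = 0, -24, -24, 48, 48, -1704/5, -1704/5, 75552/35, 75552/35, -536808/35, …
ICs: h(0) = 0, h′(0) = -24.

f: a_k = -2, -2, -2, -2, -2, -2, -2, -2, -2, -2, …
g: a_k = 0, 12, 0, -36, 0, 972/5, 0, -8748/7, 0, 8748, …
Product ⇒ symmetric product L₀, ord ≤ 2.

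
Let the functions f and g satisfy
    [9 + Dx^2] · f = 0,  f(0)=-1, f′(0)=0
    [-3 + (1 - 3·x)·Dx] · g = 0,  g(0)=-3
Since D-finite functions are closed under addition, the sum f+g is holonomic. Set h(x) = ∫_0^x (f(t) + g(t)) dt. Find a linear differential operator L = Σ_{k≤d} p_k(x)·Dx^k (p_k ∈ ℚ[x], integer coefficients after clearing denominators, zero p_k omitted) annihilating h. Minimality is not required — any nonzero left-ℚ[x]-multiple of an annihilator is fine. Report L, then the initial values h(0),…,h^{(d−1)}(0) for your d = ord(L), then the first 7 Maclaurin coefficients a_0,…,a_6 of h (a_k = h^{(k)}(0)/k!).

f: a_k = -1, 0, 9/2, 0, -27/8, 0, 81/80, …
g: a_k = -3, -9, -27, -81, -243, -729, -2187, …
f+g: L₀ = lclm(L_f,L_g), ord ≤ 2+1.
h=∫h₀ ⇒ L = L₀·Dx.
L = (-63 + 54·x - 81·x^2)·Dx + (9 - 45·x + 81·x^2 - 81·x^3)·Dx^2 + (-7 + 6·x - 9·x^2)·Dx^3 + (1 - 5·x + 9·x^2 - 9·x^3)·Dx^4  (order 4).
h: a_k = 0, -4, -9/2, -15/2, -81/4, -1971/40, -243/2, …
ICs: h(0) = 0, h′(0) = -4, h′′(0) = -9, h′′′(0) = -45.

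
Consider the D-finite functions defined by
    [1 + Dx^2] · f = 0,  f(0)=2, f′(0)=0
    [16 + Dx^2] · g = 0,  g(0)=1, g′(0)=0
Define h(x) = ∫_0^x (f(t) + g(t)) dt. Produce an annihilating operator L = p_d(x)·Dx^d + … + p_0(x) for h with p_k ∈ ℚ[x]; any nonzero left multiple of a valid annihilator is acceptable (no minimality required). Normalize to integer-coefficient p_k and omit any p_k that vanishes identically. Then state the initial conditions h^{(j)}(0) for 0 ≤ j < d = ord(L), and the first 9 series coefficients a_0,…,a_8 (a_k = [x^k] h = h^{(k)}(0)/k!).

f: a_k = 2, 0, -1, 0, 1/12, 0, -1/360, 0, 1/20160, …
g: a_k = 1, 0, -8, 0, 32/3, 0, -256/45, 0, 512/315, …
L₀ := lclm(L_f,L_g); ord L₀ ≤ 2+2.
h=∫₀ˣh₀: take L = L₀·Dx.
L = 16·Dx + 17·Dx^3 + Dx^5  (order 5).
h: a_k = 0, 3, 0, -3, 0, 43/20, 0, -683/840, 0, …
ICs: h(0) = 0, h′(0) = 3, h′′(0) = 0, h′′′(0) = -18, h′′′′(0) = 0.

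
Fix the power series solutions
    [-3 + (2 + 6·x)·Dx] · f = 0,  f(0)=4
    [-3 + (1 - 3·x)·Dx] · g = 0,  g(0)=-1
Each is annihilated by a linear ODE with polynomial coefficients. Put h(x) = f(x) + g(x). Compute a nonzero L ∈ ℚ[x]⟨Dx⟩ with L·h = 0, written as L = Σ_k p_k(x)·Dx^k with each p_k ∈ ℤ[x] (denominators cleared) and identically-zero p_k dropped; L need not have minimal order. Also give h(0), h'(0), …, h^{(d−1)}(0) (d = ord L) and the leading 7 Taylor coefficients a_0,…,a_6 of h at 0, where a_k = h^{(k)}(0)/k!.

f: a_k = 4, 6, -9/2, 27/4, -405/32, 1701/64, -15309/256, …
g: a_k = -1, -3, -9, -27, -81, -243, -729, …
f+g: L₀ = lclm(L_f,L_g), ord ≤ 1+1.
L = (45 + 81·x) + (-27 - 126·x - 243·x^2)·Dx + (2 + 18·x - 18·x^2 - 162·x^3)·Dx^2  (order 2).
h: a_k = 3, 3, -27/2, -81/4, -2997/32, -13851/64, -201933/256, …
ICs: h(0) = 3, h′(0) = 3.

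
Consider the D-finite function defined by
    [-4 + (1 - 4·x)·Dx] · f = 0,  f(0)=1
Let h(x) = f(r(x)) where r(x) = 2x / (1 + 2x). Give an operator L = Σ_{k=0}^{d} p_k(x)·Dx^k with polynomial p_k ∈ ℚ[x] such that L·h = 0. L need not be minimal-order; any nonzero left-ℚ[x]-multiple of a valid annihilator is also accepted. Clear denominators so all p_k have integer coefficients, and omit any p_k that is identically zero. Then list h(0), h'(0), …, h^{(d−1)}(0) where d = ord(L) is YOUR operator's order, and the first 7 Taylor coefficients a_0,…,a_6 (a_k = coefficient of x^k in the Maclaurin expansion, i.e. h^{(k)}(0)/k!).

L = 8 + (-1 + 4·x + 12·x^2)·Dx  (order 1).
h: a_k = 1, 8, 48, 288, 1728, 10368, 62208, …
ICs: h(0) = 1.

f: a_k = 1, 4, 16, 64, 256, 1024, 4096, …
Change of var in L_f (x↦r) gives L₀.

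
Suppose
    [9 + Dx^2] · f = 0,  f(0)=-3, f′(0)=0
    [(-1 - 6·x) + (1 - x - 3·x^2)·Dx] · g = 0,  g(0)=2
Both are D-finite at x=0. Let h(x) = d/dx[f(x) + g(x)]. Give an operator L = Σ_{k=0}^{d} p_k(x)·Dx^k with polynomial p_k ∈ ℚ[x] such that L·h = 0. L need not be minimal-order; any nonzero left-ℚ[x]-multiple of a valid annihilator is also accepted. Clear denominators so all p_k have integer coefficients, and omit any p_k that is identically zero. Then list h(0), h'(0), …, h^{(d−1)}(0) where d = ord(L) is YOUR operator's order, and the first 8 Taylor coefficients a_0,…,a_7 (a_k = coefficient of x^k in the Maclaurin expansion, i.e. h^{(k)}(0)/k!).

f: a_k = -3, 0, 27/2, 0, -81/8, 0, 243/80, 0, …
g: a_k = 2, 2, 8, 14, 38, 80, 194, 434, …
Sum ⇒ L₀ = lclm(L_f,L_g) in ℚ(x)⟨Dx⟩.
Derive L from L₀ (diff closure).
L = (1584 + 7614·x + 25326·x^2 + 15390·x^3 + 26730·x^4 + 13122·x^5 + 13122·x^6) + (-153 - 819·x + 918·x^2 + 2133·x^3 + 1620·x^4 + 3645·x^5 + 5103·x^6 + 4374·x^7)·Dx + (176 + 846·x + 2814·x^2 + 1710·x^3 + 2970·x^4 + 1458·x^5 + 1458·x^6)·Dx^2 + (-17 - 91·x + 102·x^2 + 237·x^3 + 180·x^4 + 405·x^5 + 567·x^6 + 486·x^7)·Dx^3  (order 3).
h: a_k = 2, 43, 42, 223/2, 400, 47289/40, 3038, 4549493/560, …
ICs: h(0) = 2, h′(0) = 43, h′′(0) = 84.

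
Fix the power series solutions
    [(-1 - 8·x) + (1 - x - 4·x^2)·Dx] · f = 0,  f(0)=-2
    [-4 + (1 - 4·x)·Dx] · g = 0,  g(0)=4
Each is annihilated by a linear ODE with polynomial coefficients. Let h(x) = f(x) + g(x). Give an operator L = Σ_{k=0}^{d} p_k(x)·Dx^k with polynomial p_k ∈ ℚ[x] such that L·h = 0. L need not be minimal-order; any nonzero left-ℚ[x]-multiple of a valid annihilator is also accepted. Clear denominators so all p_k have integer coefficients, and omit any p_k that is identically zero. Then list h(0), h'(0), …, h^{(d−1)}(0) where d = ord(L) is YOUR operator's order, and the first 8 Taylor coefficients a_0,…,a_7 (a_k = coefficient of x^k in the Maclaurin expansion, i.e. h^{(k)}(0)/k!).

f: a_k = -2, -2, -10, -18, -58, -130, -362, -882, …
g: a_k = 4, 16, 64, 256, 1024, 4096, 16384, 65536, …
L₀ := lclm(L_f,L_g); ord L₀ ≤ 1+1.
L = (8 - 288·x + 384·x^2 - 512·x^3) + (22 - 8·x - 288·x^2 + 640·x^3 - 1024·x^4)·Dx + (-3 + 23·x - 56·x^2 + 32·x^3 + 128·x^4 - 256·x^5)·Dx^2  (order 2).
h: a_k = 2, 14, 54, 238, 966, 3966, 16022, 64654, …
ICs: h(0) = 2, h′(0) = 14.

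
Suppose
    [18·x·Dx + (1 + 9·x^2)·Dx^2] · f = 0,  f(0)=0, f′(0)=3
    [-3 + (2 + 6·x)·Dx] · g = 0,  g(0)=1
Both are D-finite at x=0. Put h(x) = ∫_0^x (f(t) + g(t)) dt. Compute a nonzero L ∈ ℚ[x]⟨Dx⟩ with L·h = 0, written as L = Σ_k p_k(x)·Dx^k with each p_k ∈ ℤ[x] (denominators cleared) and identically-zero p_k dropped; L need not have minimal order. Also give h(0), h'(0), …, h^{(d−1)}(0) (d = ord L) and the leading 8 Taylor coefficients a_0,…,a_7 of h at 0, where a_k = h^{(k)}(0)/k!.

f: a_k = 0, 3, 0, -9, 0, 243/5, 0, -2187/7, …
g: a_k = 1, 3/2, -9/8, 27/16, -405/128, 1701/256, -15309/1024, 72171/2048, …
h₀=f+g: left-lcm gives L₀, ord ≤ 3.
h=∫₀ˣh₀: take L = L₀·Dx.
L = (-36 - 270·x + 972·x^2 + 1458·x^3)·Dx^2 + (-33 - 144·x + 270·x^2 + 3888·x^3 + 5103·x^4)·Dx^3 + (-2 + 18·x + 108·x^2 + 324·x^3 + 1134·x^4 + 1458·x^5)·Dx^4  (order 4).
h: a_k = 0, 1, 9/4, -3/8, -117/64, -81/128, 23571/2560, -2187/1024, …
ICs: h(0) = 0, h′(0) = 1, h′′(0) = 9/2, h′′′(0) = -9/4.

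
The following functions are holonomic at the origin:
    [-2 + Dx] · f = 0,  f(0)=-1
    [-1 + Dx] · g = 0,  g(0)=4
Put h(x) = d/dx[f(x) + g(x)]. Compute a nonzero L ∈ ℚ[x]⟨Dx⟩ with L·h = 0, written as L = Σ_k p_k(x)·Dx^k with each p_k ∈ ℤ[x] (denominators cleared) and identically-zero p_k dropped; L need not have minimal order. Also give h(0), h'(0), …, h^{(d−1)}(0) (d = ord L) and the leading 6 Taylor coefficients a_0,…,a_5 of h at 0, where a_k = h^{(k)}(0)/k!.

L = 2 - 3·Dx + Dx^2  (order 2).
h: a_k = 2, 0, -2, -2, -7/6, -1/2, …
ICs: h(0) = 2, h′(0) = 0.

f: a_k = -1, -2, -2, -4/3, -2/3, -4/15, …
g: a_k = 4, 4, 2, 2/3, 1/6, 1/30, …
f+g: L₀ = lclm(L_f,L_g), ord ≤ 1+1.
h=h₀': d/dx-closure on L₀ ⇒ L.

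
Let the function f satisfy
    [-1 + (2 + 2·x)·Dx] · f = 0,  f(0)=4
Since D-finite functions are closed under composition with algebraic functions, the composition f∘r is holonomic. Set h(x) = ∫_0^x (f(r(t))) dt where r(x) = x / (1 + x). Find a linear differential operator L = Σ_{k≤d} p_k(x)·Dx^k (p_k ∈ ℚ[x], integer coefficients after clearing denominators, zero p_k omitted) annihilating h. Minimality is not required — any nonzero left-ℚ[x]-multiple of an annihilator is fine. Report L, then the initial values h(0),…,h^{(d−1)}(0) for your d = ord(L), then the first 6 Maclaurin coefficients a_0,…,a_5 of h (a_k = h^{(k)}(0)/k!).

f: a_k = 4, 2, -1/2, 1/4, -5/32, 7/64, …
Substitute x→r, Dx→(1/r')Dx; clear ⇒ L₀.
h=∫h₀ ⇒ L = L₀·Dx.
L = -Dx + (2 + 6·x + 4·x^2)·Dx^2  (order 2).
h: a_k = 0, 4, 1, -5/6, 13/16, -141/160, …
ICs: h(0) = 0, h′(0) = 4.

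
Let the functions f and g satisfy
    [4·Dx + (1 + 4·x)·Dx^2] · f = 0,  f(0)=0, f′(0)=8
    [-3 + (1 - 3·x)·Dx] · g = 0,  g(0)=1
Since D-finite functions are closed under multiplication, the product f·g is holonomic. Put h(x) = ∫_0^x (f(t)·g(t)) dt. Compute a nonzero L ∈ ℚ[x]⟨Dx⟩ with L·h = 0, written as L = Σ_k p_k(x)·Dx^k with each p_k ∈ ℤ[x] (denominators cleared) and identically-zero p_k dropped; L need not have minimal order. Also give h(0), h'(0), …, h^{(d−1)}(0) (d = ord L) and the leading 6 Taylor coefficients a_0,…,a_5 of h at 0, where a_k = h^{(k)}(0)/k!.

L = 12·Dx + (2 + 36·x)·Dx^2 + (-1 - x + 12·x^2)·Dx^3  (order 3).
h: a_k = 0, 0, 4, 8/3, 50/3, 72/5, …
ICs: h(0) = 0, h′(0) = 0, h′′(0) = 8.

f: a_k = 0, 8, -16, 128/3, -128, 2048/5, …
g: a_k = 1, 3, 9, 27, 81, 243, …
Product ⇒ symmetric product L₀, ord ≤ 2.
h=∫₀ˣh₀: take L = L₀·Dx.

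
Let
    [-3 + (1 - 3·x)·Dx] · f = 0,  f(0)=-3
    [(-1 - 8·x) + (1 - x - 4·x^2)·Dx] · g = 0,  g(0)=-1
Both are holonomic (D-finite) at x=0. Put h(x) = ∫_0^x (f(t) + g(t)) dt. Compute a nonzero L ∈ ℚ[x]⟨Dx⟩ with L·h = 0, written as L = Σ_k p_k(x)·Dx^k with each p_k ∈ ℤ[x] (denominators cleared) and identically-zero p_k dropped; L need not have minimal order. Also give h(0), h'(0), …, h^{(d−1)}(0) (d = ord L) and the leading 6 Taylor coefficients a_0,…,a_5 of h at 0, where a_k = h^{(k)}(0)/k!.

f: a_k = -3, -9, -27, -81, -243, -729, …
g: a_k = -1, -1, -5, -9, -29, -65, …
f+g: L₀ = lclm(L_f,L_g), ord ≤ 1+1.
Integrate: L := L₀·Dx.
L = (6 - 72·x + 144·x^2 - 144·x^3)·Dx + (4 - 84·x^2 + 252·x^3 - 288·x^4)·Dx^2 + (-1 + 8·x - 21·x^2 + 8·x^3 + 54·x^4 - 72·x^5)·Dx^3  (order 3).
h: a_k = 0, -4, -5, -32/3, -45/2, -272/5, …
ICs: h(0) = 0, h′(0) = -4, h′′(0) = -10.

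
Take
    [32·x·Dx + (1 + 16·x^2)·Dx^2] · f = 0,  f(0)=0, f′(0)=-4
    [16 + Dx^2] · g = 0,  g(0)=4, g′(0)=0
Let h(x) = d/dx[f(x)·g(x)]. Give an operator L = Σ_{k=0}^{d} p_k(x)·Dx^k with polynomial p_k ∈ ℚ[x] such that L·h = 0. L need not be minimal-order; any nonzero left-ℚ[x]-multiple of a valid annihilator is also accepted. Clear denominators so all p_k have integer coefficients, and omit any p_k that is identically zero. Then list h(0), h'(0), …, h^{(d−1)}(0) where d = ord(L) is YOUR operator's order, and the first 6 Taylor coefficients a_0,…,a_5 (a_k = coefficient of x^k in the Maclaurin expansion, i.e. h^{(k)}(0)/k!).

L = (14080 + 602112·x^2 + 15106048·x^4 + 50331648·x^6 + 100663296·x^8 + 268435456·x^10 + 2147483648·x^12) + (8704·x + 581632·x^3 + 9175040·x^5 + 41943040·x^7 + 167772160·x^9 + 536870912·x^11)·Dx + (960 + 43520·x^2 + 1093632·x^4 + 4849664·x^6 + 16777216·x^8 + 67108864·x^10 + 268435456·x^12)·Dx^2 + (544·x + 36352·x^3 + 573440·x^5 + 2621440·x^7 + 10485760·x^9 + 33554432·x^11)·Dx^3 + (5 + 368·x^2 + 9344·x^4 + 106496·x^6 + 655360·x^8 + 3145728·x^10 + 8388608·x^12)·Dx^4  (order 4).
h: a_k = -16, 0, 640, 0, -25088/3, 0, …
ICs: h(0) = -16, h′(0) = 0, h′′(0) = 1280, h′′′(0) = 0.

f: a_k = 0, -4, 0, 64/3, 0, -1024/5, …
g: a_k = 4, 0, -32, 0, 128/3, 0, …
Product ⇒ symmetric product L₀, ord ≤ 4.
Differentiate: ansatz ord ≤ ord L₀ ⇒ L.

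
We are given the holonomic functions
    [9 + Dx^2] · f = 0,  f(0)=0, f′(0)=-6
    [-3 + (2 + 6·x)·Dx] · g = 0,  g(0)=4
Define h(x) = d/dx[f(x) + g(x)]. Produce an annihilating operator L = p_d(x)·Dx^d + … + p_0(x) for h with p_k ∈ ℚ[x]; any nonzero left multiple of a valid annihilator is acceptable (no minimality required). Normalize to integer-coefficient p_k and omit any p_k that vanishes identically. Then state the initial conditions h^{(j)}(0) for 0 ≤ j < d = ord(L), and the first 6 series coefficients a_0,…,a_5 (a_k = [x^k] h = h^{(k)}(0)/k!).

L = (-513 - 648·x - 972·x^2) + (-126 - 810·x - 1944·x^2 - 1944·x^3)·Dx + (-57 - 72·x - 108·x^2)·Dx^2 + (-14 - 90·x - 216·x^2 - 216·x^3)·Dx^3  (order 3).
h: a_k = 0, -9, 189/4, -405/8, 7209/64, -45927/128, …
ICs: h(0) = 0, h′(0) = -9, h′′(0) = 189/2.

f: a_k = 0, -6, 0, 9, 0, -81/20, …
g: a_k = 4, 6, -9/2, 27/4, -405/32, 1701/64, …
f+g: L₀ = lclm(L_f,L_g), ord ≤ 2+1.
h=h₀': d/dx-closure on L₀ ⇒ L.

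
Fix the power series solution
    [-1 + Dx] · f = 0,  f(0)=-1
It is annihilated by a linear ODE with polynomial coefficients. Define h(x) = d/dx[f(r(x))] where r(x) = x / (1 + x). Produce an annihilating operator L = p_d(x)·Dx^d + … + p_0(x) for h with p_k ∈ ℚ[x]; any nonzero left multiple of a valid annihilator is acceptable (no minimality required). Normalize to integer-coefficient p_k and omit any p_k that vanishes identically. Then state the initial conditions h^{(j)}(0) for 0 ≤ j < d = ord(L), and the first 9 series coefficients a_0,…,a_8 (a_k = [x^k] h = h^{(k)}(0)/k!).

f: a_k = -1, -1, -1/2, -1/6, -1/24, -1/120, -1/720, -1/5040, -1/40320, …
h₀=f(r): pull back L_f along r ⇒ L₀.
h=h₀': d/dx-closure on L₀ ⇒ L.
L = (-1 - 2·x) + (-1 - 2·x - x^2)·Dx  (order 1).
h: a_k = -1, 1, -1/2, -1/6, 19/24, -151/120, 1091/720, -7841/5040, 56519/40320, …
ICs: h(0) = -1.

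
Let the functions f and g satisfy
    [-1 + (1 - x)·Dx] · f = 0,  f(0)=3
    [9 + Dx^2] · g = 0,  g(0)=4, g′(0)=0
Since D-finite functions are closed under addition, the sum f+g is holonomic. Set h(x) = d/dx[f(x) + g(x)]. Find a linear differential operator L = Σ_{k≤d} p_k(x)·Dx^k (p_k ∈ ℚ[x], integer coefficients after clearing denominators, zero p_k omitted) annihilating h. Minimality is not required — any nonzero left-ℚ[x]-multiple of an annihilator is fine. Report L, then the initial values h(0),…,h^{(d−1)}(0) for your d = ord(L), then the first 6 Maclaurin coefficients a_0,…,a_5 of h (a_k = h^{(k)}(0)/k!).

f: a_k = 3, 3, 3, 3, 3, 3, …
g: a_k = 4, 0, -18, 0, 27/2, 0, …
h₀=f+g: left-lcm gives L₀, ord ≤ 3.
h₀' ⇒ L via d/dx closure of L₀.
L = (126 - 108·x + 54·x^2) + (-45 + 99·x - 81·x^2 + 27·x^3)·Dx + (14 - 12·x + 6·x^2)·Dx^2 + (-5 + 11·x - 9·x^2 + 3·x^3)·Dx^3  (order 3).
h: a_k = 3, -30, 9, 66, 15, -63/10, …
ICs: h(0) = 3, h′(0) = -30, h′′(0) = 18.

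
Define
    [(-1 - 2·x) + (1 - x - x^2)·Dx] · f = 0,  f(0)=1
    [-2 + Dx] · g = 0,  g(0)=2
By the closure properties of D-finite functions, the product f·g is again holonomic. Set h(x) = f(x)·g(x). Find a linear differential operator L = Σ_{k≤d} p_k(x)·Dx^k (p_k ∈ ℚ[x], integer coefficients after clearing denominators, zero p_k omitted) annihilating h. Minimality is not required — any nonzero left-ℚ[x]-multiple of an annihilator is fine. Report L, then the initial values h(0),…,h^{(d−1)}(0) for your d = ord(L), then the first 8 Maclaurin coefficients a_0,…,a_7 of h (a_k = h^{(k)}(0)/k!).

L = (3 - 2·x^2) + (-1 + x + x^2)·Dx  (order 1).
h: a_k = 2, 6, 12, 62/3, 34, 276/5, 4022/45, 5062/35, …
ICs: h(0) = 2.

f: a_k = 1, 1, 2, 3, 5, 8, 13, 21, …
g: a_k = 2, 4, 4, 8/3, 4/3, 8/15, 8/45, 16/315, …
Product ⇒ symmetric product L₀, ord ≤ 1.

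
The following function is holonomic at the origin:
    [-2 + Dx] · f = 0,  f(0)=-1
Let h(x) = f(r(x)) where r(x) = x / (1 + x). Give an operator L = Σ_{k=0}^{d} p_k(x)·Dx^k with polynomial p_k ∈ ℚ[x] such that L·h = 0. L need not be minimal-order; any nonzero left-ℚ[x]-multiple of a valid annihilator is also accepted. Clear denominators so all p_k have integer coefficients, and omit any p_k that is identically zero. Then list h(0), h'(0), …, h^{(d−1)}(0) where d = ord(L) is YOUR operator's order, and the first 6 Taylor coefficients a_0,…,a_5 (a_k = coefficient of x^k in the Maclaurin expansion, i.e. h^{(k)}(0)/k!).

f: a_k = -1, -2, -2, -4/3, -2/3, -4/15, …
Substitute x→r, Dx→(1/r')Dx; clear ⇒ L₀.
L = -2 + (1 + 2·x + x^2)·Dx  (order 1).
h: a_k = -1, -2, 0, 2/3, -2/3, 2/5, …
ICs: h(0) = -1.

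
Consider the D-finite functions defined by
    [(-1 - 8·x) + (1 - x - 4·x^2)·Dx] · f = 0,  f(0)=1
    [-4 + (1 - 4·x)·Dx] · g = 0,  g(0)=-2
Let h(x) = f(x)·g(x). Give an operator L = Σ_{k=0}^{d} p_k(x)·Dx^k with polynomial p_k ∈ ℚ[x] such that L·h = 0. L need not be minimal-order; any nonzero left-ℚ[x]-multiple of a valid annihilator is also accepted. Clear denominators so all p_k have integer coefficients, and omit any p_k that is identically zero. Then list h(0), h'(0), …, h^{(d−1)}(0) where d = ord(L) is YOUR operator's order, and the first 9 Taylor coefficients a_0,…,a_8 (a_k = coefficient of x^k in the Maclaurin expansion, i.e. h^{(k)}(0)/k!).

f: a_k = 1, 1, 5, 9, 29, 65, 181, 441, 1165, …
g: a_k = -2, -8, -32, -128, -512, -2048, -8192, -32768, -131072, …
Product ⇒ symmetric product L₀, ord ≤ 1.
L = (-5 + 48·x^2) + (1 - 5·x + 16·x^3)·Dx  (order 1).
h: a_k = -2, -10, -50, -218, -930, -3850, -15762, -63930, -258050, …
ICs: h(0) = -2.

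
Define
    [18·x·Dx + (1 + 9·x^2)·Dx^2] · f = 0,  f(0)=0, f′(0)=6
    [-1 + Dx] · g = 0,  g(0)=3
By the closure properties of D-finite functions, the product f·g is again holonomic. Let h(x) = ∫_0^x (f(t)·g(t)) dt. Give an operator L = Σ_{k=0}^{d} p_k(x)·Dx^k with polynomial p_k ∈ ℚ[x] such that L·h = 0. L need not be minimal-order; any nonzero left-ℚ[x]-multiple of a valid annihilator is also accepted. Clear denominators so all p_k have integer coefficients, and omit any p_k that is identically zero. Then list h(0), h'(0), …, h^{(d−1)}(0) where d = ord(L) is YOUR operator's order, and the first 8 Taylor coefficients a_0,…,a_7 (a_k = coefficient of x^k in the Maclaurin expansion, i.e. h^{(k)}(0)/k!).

L = (1 - 18·x + 9·x^2)·Dx + (-2 + 18·x - 18·x^2)·Dx^2 + (1 + 9·x^2)·Dx^3  (order 3).
h: a_k = 0, 0, 9, 6, -45/4, -51/5, 1769/40, 1131/28, …
ICs: h(0) = 0, h′(0) = 0, h′′(0) = 18.

f: a_k = 0, 6, 0, -18, 0, 486/5, 0, -4374/7, …
g: a_k = 3, 3, 3/2, 1/2, 1/8, 1/40, 1/240, 1/1680, …
h₀=f·g: eliminate ⇒ L₀, order ≤ 2·1.
∫: right-multiply L₀ by Dx.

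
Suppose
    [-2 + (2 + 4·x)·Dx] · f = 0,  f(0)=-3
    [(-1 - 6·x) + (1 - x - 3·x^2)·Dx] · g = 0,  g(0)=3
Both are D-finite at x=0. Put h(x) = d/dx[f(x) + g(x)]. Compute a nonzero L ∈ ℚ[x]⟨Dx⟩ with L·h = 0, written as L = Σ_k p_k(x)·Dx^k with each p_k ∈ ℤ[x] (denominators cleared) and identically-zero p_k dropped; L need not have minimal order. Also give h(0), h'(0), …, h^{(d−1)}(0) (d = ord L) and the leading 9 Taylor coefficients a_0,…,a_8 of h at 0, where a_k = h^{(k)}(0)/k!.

f: a_k = -3, -3, 3/2, -3/2, 15/8, -21/8, 63/16, -99/16, 1287/128, …
g: a_k = 3, 3, 12, 21, 57, 120, 291, 651, 1524, …
Sum ⇒ L₀ = lclm(L_f,L_g) in ℚ(x)⟨Dx⟩.
Differentiate: ansatz ord ≤ ord L₀ ⇒ L.
L = (-22 - 134·x - 312·x^2 - 324·x^3 - 270·x^4) + (-13 - 148·x - 565·x^2 - 1056·x^3 - 1251·x^4 - 810·x^5)·Dx + (3 + 16·x + 25·x^2 - 26·x^3 - 183·x^4 - 312·x^5 - 180·x^6)·Dx^2  (order 2).
h: a_k = 0, 27, 117/2, 471/2, 4695/8, 14157/8, 72219/16, 196359/16, 3986199/128, …
ICs: h(0) = 0, h′(0) = 27.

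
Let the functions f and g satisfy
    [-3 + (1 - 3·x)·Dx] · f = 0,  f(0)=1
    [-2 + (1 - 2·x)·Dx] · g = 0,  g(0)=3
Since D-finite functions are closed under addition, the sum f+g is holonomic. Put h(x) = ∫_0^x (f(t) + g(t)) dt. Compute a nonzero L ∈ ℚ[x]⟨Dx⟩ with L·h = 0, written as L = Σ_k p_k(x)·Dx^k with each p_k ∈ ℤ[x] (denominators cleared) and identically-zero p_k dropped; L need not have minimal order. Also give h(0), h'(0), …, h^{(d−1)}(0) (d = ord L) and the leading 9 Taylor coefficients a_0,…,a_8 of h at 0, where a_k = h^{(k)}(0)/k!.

L = -12·Dx + (10 - 24·x)·Dx^2 + (-1 + 5·x - 6·x^2)·Dx^3  (order 3).
h: a_k = 0, 4, 9/2, 7, 51/4, 129/5, 113/2, 921/7, 2571/8, …
ICs: h(0) = 0, h′(0) = 4, h′′(0) = 9.

f: a_k = 1, 3, 9, 27, 81, 243, 729, 2187, 6561, …
g: a_k = 3, 6, 12, 24, 48, 96, 192, 384, 768, …
h₀=f+g: left-lcm gives L₀, ord ≤ 2.
h=∫₀ˣh₀: take L = L₀·Dx.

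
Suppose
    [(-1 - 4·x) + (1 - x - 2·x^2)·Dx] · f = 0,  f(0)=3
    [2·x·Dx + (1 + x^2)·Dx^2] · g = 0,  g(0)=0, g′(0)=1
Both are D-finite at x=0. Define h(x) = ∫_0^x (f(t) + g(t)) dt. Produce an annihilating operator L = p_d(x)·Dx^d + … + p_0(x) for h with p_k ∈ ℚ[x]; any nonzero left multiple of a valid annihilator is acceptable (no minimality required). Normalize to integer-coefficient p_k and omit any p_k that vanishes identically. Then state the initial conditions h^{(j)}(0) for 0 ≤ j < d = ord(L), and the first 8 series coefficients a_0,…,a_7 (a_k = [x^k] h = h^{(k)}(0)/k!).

L = (-6 + 24·x + 162·x^2 + 240·x^3 + 384·x^4 + 48·x^6)·Dx^2 + (16 + 74·x + 88·x^2 + 226·x^3 + 212·x^4 + 304·x^5 + 12·x^6 + 48·x^7)·Dx^3 + (-3 - 4·x - 8·x^2 + 28·x^3 + 27·x^4 + 36·x^5 + 40·x^6 + 4·x^7 + 8·x^8)·Dx^4  (order 4).
h: a_k = 0, 3, 2, 3, 11/3, 33/5, 158/15, 129/7, …
ICs: h(0) = 0, h′(0) = 3, h′′(0) = 4, h′′′(0) = 18.

f: a_k = 3, 3, 9, 15, 33, 63, 129, 255, …
g: a_k = 0, 1, 0, -1/3, 0, 1/5, 0, -1/7, …
f+g: L₀ = lclm(L_f,L_g), ord ≤ 1+2.
Integrate: L := L₀·Dx.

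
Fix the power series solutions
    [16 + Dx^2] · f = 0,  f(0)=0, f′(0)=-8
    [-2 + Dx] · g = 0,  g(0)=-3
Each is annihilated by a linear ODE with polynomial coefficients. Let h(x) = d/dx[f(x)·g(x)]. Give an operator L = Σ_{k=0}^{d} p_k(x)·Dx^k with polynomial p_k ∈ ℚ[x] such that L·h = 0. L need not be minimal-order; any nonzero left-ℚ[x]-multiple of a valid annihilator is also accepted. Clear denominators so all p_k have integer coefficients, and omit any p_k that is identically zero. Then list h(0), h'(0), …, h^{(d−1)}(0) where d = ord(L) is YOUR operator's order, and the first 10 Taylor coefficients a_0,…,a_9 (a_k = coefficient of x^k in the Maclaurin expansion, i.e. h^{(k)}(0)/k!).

f: a_k = 0, -8, 0, 64/3, 0, -256/15, 0, 2048/315, 0, -4096/2835, …
g: a_k = -3, -6, -6, -4, -2, -4/5, -4/15, -8/105, -2/105, -4/945, …
Product ⇒ symmetric product L₀, ord ≤ 2.
h=h₀': d/dx-closure on L₀ ⇒ L.
L = 20 - 4·Dx + Dx^2  (order 2).
h: a_k = 24, 96, -48, -384, -304, 704/5, 4448/15, 512/5, -5744/105, -49856/945, …
ICs: h(0) = 24, h′(0) = 96.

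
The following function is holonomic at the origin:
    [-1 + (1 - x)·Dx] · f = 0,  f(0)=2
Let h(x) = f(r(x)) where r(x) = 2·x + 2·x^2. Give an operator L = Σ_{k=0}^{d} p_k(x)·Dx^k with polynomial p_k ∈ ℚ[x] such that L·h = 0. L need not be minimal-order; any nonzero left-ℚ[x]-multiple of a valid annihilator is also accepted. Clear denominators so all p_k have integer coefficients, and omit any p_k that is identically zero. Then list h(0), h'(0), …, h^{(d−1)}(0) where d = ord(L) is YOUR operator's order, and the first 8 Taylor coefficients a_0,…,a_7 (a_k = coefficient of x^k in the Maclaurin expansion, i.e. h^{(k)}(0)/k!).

f: a_k = 2, 2, 2, 2, 2, 2, 2, 2, …
h₀=f(r): pull back L_f along r ⇒ L₀.
L = (2 + 4·x) + (-1 + 2·x + 2·x^2)·Dx  (order 1).
h: a_k = 2, 4, 12, 32, 88, 240, 656, 1792, …
ICs: h(0) = 2.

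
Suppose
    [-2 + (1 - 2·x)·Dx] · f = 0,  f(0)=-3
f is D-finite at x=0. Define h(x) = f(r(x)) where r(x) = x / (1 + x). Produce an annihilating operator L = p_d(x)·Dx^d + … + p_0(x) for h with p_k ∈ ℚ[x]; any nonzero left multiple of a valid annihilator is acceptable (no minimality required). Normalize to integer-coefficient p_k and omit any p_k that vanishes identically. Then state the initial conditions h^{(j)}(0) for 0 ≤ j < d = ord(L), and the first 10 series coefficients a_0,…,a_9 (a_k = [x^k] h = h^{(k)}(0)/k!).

f: a_k = -3, -6, -12, -24, -48, -96, -192, -384, -768, -1536, …
L₀ from L_f via x↦r, Dx↦r'^{-1}Dx.
L = 2 + (-1 + x^2)·Dx  (order 1).
h: a_k = -3, -6, -6, -6, -6, -6, -6, -6, -6, -6, …
ICs: h(0) = -3.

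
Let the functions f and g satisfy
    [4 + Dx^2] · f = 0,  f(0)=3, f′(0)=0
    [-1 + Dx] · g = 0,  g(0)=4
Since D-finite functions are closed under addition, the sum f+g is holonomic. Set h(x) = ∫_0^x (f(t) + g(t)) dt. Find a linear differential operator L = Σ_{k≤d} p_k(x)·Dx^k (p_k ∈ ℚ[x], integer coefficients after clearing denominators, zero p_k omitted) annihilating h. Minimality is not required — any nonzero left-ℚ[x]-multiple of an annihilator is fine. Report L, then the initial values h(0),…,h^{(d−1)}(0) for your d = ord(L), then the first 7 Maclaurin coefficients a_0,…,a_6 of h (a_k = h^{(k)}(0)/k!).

L = -4·Dx + 4·Dx^2 - Dx^3 + Dx^4  (order 4).
h: a_k = 0, 7, 2, -4/3, 1/6, 13/30, 1/180, …
ICs: h(0) = 0, h′(0) = 7, h′′(0) = 4, h′′′(0) = -8.

f: a_k = 3, 0, -6, 0, 2, 0, -4/15, …
g: a_k = 4, 4, 2, 2/3, 1/6, 1/30, 1/180, …
f+g: L₀ = lclm(L_f,L_g), ord ≤ 2+1.
Integrate: L := L₀·Dx.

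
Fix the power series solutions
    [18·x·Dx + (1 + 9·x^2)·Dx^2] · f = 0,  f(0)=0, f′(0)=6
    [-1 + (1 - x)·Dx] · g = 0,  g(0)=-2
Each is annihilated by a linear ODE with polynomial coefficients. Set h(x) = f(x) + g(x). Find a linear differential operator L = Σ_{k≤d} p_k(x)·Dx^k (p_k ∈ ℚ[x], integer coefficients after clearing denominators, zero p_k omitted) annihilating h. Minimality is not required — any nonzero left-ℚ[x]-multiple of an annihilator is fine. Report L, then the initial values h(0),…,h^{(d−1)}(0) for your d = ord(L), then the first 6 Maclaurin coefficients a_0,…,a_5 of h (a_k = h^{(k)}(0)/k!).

f: a_k = 0, 6, 0, -18, 0, 486/5, …
g: a_k = -2, -2, -2, -2, -2, -2, …
L₀ := lclm(L_f,L_g); ord L₀ ≤ 2+1.
L = (18 - 72·x - 486·x^2)·Dx + (-12 + 18·x + 180·x^2 - 486·x^3)·Dx^2 + (1 + 8·x + 72·x^3 - 81·x^4)·Dx^3  (order 3).
h: a_k = -2, 4, -2, -20, -2, 476/5, …
ICs: h(0) = -2, h′(0) = 4, h′′(0) = -4.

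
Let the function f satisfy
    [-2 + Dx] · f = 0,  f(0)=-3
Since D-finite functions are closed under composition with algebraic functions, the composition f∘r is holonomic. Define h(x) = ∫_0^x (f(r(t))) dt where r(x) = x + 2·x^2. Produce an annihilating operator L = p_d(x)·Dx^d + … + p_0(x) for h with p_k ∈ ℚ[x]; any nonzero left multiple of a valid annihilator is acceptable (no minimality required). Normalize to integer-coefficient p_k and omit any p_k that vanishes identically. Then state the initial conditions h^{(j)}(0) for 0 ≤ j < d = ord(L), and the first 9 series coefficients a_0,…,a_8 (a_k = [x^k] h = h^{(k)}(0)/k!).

f: a_k = -3, -6, -6, -4, -2, -4/5, -4/15, -8/105, -2/105, …
Change of var in L_f (x↦r) gives L₀.
Integrate: L := L₀·Dx.
L = (-2 - 8·x)·Dx + Dx^2  (order 2).
h: a_k = 0, -3, -3, -6, -7, -10, -54/5, -1324/105, -1303/105, …
ICs: h(0) = 0, h′(0) = -3.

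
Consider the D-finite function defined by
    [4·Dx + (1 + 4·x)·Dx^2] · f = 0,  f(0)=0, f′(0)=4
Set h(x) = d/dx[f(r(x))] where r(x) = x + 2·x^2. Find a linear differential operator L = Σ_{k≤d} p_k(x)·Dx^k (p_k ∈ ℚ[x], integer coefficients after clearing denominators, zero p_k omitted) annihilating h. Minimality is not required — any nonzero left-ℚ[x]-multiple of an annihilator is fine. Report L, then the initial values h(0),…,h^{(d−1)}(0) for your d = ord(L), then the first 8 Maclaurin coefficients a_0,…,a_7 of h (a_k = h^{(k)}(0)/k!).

f: a_k = 0, 4, -8, 64/3, -64, 1024/5, -2048/3, 16384/7, …
h₀=f(r): pull back L_f along r ⇒ L₀.
Derive L from L₀ (diff closure).
L = (16·x + 32·x^2) + (1 + 8·x + 24·x^2 + 32·x^3)·Dx  (order 1).
h: a_k = 4, 0, -32, 128, -256, 0, 2048, -8192, …
ICs: h(0) = 4.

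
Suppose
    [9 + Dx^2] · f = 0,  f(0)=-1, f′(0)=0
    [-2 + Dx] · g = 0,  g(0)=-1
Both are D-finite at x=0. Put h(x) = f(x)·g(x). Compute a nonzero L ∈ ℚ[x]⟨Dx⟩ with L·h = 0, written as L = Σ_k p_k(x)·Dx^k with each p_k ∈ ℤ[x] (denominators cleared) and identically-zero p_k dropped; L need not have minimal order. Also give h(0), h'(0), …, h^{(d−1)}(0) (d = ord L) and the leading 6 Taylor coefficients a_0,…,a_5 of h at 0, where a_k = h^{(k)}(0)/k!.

f: a_k = -1, 0, 9/2, 0, -27/8, 0, …
g: a_k = -1, -2, -2, -4/3, -2/3, -4/15, …
Product ⇒ symmetric product L₀, ord ≤ 2.
L = 13 - 4·Dx + Dx^2  (order 2).
h: a_k = 1, 2, -5/2, -23/3, -119/24, 61/60, …
ICs: h(0) = 1, h′(0) = 2.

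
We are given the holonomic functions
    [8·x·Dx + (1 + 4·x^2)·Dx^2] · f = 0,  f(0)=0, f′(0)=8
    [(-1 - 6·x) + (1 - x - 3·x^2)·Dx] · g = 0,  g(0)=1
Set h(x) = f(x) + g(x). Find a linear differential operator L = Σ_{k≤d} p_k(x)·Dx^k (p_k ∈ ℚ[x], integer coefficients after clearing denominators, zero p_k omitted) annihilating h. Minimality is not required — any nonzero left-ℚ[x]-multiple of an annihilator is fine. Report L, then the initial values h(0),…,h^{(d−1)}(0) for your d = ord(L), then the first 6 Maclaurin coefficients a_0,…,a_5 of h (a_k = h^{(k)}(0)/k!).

L = (32 - 128·x - 1488·x^2 - 2880·x^3 - 8424·x^4 - 2592·x^6)·Dx + (-25 - 160·x - 214·x^2 - 1188·x^3 - 2628·x^4 - 6264·x^5 - 432·x^6 - 2592·x^7)·Dx^2 + (4 + 9·x + 54·x^2 - 66·x^3 - x^4 - 444·x^5 - 720·x^6 - 144·x^7 - 432·x^8)·Dx^3  (order 3).
h: a_k = 1, 9, 4, -11/3, 19, 328/5, …
ICs: h(0) = 1, h′(0) = 9, h′′(0) = 8.

f: a_k = 0, 8, 0, -32/3, 0, 128/5, …
g: a_k = 1, 1, 4, 7, 19, 40, …
Weyl lclm of L_f,L_g ⇒ L₀ (ord ≤ 3).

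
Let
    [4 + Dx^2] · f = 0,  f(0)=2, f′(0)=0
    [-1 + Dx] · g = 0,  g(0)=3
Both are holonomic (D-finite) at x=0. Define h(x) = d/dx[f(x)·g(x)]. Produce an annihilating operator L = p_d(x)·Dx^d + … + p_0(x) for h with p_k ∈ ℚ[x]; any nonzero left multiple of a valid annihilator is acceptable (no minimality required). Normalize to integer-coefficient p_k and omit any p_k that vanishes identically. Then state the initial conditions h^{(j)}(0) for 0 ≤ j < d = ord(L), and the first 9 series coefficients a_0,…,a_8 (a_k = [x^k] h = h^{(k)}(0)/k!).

L = 5 - 2·Dx + Dx^2  (order 2).
h: a_k = 6, -18, -33, -7, 41/4, 117/20, 29/120, -527/840, -1199/6720, …
ICs: h(0) = 6, h′(0) = -18.

f: a_k = 2, 0, -4, 0, 4/3, 0, -8/45, 0, 4/315, …
g: a_k = 3, 3, 3/2, 1/2, 1/8, 1/40, 1/240, 1/1680, 1/13440, …
Sym-product of L_f,L_g gives L₀ (≤ ord 2).
h₀' ⇒ L via d/dx closure of L₀.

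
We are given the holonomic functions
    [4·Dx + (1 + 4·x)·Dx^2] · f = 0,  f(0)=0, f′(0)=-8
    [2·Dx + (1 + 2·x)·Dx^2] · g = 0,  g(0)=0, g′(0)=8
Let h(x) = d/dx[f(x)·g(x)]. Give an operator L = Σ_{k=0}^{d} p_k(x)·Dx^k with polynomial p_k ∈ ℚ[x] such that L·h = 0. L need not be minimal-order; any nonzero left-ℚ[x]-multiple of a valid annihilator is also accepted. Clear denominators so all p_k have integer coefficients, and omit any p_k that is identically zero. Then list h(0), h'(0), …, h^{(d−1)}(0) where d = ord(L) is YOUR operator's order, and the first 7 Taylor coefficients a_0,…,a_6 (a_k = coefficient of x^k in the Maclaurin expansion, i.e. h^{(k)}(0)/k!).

f: a_k = 0, -8, 16, -128/3, 128, -2048/5, 4096/3, …
g: a_k = 0, 8, -8, 32/3, -16, 128/5, -128/3, …
Product ⇒ symmetric product L₀, ord ≤ 4.
h=h₀': d/dx-closure on L₀ ⇒ L.
L = (160 + 768·x + 1024·x^2) + (264 + 2144·x + 5760·x^2 + 5120·x^3)·Dx + (64 + 720·x + 2976·x^2 + 5376·x^3 + 3584·x^4)·Dx^2 + (3 + 44·x + 252·x^2 + 704·x^3 + 960·x^4 + 512·x^5)·Dx^3  (order 3).
h: a_k = 0, -128, 576, -6656/3, 8320, -469504/15, 594944/5, …
ICs: h(0) = 0, h′(0) = -128, h′′(0) = 1152.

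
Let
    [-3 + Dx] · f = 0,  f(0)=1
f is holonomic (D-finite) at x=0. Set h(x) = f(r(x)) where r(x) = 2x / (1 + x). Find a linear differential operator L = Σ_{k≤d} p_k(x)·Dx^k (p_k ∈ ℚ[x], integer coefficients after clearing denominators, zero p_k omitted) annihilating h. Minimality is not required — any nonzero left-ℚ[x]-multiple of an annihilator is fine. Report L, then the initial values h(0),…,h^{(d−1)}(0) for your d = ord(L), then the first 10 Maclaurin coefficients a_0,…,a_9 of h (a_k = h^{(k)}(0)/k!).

f: a_k = 1, 3, 9/2, 9/2, 27/8, 81/40, 81/80, 243/560, 729/4480, 243/4480, …
Change of var in L_f (x↦r) gives L₀.
L = -6 + (1 + 2·x + x^2)·Dx  (order 1).
h: a_k = 1, 6, 12, 6, -6, -6/5, 24/5, -114/35, -12/35, 102/35, …
ICs: h(0) = 1.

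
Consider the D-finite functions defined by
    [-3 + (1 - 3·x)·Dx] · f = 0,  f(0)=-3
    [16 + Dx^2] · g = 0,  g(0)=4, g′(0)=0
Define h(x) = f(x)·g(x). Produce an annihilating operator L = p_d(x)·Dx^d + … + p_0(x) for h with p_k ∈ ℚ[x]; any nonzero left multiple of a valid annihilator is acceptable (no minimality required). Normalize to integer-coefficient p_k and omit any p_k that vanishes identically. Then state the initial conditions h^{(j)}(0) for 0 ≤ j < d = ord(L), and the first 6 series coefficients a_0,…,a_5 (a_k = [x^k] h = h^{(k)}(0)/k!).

L = (-16 + 48·x) + 6·Dx + (-1 + 3·x)·Dx^2  (order 2).
h: a_k = -12, -36, -12, -36, -236, -708, …
ICs: h(0) = -12, h′(0) = -36.

f: a_k = -3, -9, -27, -81, -243, -729, …
g: a_k = 4, 0, -32, 0, 128/3, 0, …
h₀=f·g: eliminate ⇒ L₀, order ≤ 1·2.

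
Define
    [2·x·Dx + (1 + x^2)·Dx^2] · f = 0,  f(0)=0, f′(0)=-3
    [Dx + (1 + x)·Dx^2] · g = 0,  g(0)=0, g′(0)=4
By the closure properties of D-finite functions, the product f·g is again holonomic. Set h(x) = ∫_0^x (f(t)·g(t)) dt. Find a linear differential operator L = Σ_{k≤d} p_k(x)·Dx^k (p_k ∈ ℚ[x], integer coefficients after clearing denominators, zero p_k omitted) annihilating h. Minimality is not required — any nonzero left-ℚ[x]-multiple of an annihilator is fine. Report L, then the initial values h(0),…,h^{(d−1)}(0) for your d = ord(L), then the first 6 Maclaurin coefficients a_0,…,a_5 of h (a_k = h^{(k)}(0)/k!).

L = (24 + 44·x + 80·x^2 + 156·x^3 + 120·x^4 + 52·x^5 + 4·x^7)·Dx^2 + (18 + 124·x + 308·x^2 + 484·x^3 + 544·x^4 + 372·x^5 + 140·x^6 + 12·x^7 + 14·x^8)·Dx^3 + (12 + 64·x + 192·x^2 + 312·x^3 + 360·x^4 + 312·x^5 + 192·x^6 + 72·x^7 + 12·x^8 + 8·x^9)·Dx^4 + (5 + 18·x + 37·x^2 + 56·x^3 + 66·x^4 + 60·x^5 + 42·x^6 + 24·x^7 + 9·x^8 + 2·x^9 + x^10)·Dx^5  (order 5).
h: a_k = 0, 0, 0, -4, 3/2, 0, …
ICs: h(0) = 0, h′(0) = 0, h′′(0) = 0, h′′′(0) = -24, h′′′′(0) = 36.

f: a_k = 0, -3, 0, 1, 0, -3/5, …
g: a_k = 0, 4, -2, 4/3, -1, 4/5, …
h₀=f·g: eliminate ⇒ L₀, order ≤ 2·2.
h=∫₀ˣh₀: take L = L₀·Dx.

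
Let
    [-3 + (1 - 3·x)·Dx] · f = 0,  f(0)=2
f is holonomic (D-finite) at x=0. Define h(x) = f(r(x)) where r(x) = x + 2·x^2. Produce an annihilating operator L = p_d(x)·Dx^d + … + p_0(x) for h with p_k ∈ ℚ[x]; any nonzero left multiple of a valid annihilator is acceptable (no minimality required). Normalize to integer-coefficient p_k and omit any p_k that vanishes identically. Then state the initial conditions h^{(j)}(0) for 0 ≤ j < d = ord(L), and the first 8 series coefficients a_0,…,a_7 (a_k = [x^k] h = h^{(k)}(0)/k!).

L = (3 + 12·x) + (-1 + 3·x + 6·x^2)·Dx  (order 1).
h: a_k = 2, 6, 30, 126, 558, 2430, 10638, 46494, …
ICs: h(0) = 2.

f: a_k = 2, 6, 18, 54, 162, 486, 1458, 4374, …
Substitute x→r, Dx→(1/r')Dx; clear ⇒ L₀.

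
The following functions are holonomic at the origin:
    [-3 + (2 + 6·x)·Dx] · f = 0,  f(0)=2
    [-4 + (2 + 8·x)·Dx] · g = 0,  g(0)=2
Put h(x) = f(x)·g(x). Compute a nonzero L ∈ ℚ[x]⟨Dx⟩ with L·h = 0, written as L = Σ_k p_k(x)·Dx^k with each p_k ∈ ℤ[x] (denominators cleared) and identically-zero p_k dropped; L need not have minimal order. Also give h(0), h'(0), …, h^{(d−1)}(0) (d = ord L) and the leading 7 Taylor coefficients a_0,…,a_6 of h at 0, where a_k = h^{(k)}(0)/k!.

f: a_k = 2, 3, -9/4, 27/8, -405/64, 1701/128, -15309/512, …
g: a_k = 2, 4, -4, 8, -20, 56, -168, …
Sym-product of L_f,L_g gives L₀ (≤ ord 1).
L = (-7 - 24·x) + (2 + 14·x + 24·x^2)·Dx  (order 1).
h: a_k = 4, 14, -1/2, 7/4, -197/32, 1393/64, -19797/256, …
ICs: h(0) = 4.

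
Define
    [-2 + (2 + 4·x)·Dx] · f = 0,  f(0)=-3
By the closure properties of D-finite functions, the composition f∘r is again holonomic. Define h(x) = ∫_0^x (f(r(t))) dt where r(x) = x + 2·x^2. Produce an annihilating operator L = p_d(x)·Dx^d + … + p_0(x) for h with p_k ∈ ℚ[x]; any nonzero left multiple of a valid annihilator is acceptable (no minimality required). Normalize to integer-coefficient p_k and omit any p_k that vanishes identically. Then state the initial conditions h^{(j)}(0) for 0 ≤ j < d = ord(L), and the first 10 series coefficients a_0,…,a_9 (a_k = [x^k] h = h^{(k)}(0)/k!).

L = (-1 - 4·x)·Dx + (1 + 2·x + 4·x^2)·Dx^2  (order 2).
h: a_k = 0, -3, -3/2, -3/2, 9/8, -9/40, -15/16, 171/112, -63/128, -289/128, …
ICs: h(0) = 0, h′(0) = -3.

f: a_k = -3, -3, 3/2, -3/2, 15/8, -21/8, 63/16, -99/16, 1287/128, -2145/128, …
Change of var in L_f (x↦r) gives L₀.
h=∫h₀ ⇒ L = L₀·Dx.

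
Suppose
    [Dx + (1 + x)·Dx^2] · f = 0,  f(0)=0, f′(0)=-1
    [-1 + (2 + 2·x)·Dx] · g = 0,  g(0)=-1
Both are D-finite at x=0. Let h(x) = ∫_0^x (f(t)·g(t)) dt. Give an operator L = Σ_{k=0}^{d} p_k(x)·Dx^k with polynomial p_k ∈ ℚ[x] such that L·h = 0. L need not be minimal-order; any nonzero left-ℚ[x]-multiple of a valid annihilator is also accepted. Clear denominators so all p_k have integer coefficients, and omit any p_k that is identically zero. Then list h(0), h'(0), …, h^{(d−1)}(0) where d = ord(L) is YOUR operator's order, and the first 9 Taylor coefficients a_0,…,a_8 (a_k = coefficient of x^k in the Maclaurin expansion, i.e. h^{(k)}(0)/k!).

L = Dx + (4 + 8·x + 4·x^2)·Dx^3  (order 3).
h: a_k = 0, 0, 1/2, 0, -1/96, 1/120, -71/11520, 31/6720, -3043/860160, …
ICs: h(0) = 0, h′(0) = 0, h′′(0) = 1.

f: a_k = 0, -1, 1/2, -1/3, 1/4, -1/5, 1/6, -1/7, 1/8, …
g: a_k = -1, -1/2, 1/8, -1/16, 5/128, -7/256, 21/1024, -33/2048, 429/32768, …
L₀ := L_f ⊗_s L_g (sym. prod.), ord ≤ 2.
h=∫₀ˣh₀: take L = L₀·Dx.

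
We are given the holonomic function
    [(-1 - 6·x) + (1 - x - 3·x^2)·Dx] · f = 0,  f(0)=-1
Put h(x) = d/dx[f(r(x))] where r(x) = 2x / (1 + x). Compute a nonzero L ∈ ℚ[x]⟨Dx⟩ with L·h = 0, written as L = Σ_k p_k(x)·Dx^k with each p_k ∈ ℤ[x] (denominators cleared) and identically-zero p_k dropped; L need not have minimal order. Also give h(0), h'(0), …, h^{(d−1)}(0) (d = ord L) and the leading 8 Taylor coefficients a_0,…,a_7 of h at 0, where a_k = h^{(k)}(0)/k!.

L = (14 + 78·x + 546·x^2 + 338·x^3) + (-1 - 14·x + 182·x^3 + 169·x^4)·Dx  (order 1).
h: a_k = -2, -28, -78, -728, -1690, -14196, -30758, -246064, …
ICs: h(0) = -2.

f: a_k = -1, -1, -4, -7, -19, -40, -97, -217, …
L₀ from L_f via x↦r, Dx↦r'^{-1}Dx.
h₀' ⇒ L via d/dx closure of L₀.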